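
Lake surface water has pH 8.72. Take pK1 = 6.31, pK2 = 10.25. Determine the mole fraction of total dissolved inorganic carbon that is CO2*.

α₀ = 0.00376

α₀ = 1 / (1 + K1/[H⁺] + K1K2/[H⁺]²) = 1 / (1 + 10^+2.41 + 10^+0.88)
   = 1 / (1 + 257.04 + 7.5858) = 1/265.63 = 0.003765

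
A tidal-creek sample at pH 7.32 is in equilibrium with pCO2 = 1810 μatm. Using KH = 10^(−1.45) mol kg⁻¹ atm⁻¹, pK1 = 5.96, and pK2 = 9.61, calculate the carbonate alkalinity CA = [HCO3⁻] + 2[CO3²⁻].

[CO2*] = KH · pCO2 = 10^(−1.45) × 1810×10^-6 = 6.422×10^-5 mol/kg
α₀ = 1/(1 + K1/[H⁺] + K1K2/[H⁺]²) = 1/(1 + 10^+1.36 + 10^-0.93) = 0.04162
DIC = [CO2*]/α₀ = 6.422×10^-5 / 0.04162 = 1.543 mmol/kg
CA = (α₁ + 2α₂)·DIC = (0.9535 + 2×0.004890) × 1.543 = 1.49 mmol/kg

CA = 1.49 mmol/kg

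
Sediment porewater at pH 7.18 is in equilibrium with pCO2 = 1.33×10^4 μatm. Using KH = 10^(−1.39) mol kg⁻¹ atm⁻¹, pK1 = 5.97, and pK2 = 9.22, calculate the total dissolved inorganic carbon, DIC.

DIC = 9.41 mmol/kg

[CO2*] = KH · pCO2 = 10^(−1.39) × 1.33×10^4×10^-6 = 5.418×10^-4 mol/kg
α₀ = 1/(1 + K1/[H⁺] + K1K2/[H⁺]²) = 1/(1 + 10^+1.21 + 10^-0.83) = 0.05758
DIC = [CO2*]/α₀ = 5.418×10^-4 / 0.05758 = 9.41 mmol/kg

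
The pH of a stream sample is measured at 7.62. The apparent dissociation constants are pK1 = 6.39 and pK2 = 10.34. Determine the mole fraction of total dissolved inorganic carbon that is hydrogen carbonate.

α₁ = 0.943

α₁ = 1 / (1 + [H⁺]/K1 + K2/[H⁺]) = 1 / (1 + 10^-1.23 + 10^-2.72)
   = 1 / (1 + 0.058884 + 0.0019055) = 1/1.0608 = 0.9427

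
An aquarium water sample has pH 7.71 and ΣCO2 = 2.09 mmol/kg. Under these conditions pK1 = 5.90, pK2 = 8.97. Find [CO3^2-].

[CO3²⁻] = 0.107 mmol/kg

α₂ = 1 / (1 + [H⁺]/K2 + [H⁺]²/(K1K2)) = 1 / (1 + 10^+1.26 + 10^-0.55)
   = 1 / (1 + 18.197 + 0.28184) = 1/19.479 = 0.05134
[CO3²⁻] = α₂ × DIC = 0.05134 × 2.09 = 0.107 mmol/kg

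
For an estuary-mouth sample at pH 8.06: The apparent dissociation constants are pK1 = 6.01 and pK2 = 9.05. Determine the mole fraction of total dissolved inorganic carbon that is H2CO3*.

α₀ = 1 / (1 + K1/[H⁺] + K1K2/[H⁺]²) = 1 / (1 + 10^+2.05 + 10^+1.06)
   = 1 / (1 + 112.20 + 11.482) = 1/124.68 = 0.008020

α₀ = 0.00802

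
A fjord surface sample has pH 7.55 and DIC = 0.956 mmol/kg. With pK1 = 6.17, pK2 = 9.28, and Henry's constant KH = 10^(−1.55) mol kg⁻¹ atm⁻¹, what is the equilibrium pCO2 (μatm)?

α₀ = 1 / (1 + K1/[H⁺] + K1K2/[H⁺]²) = 1 / (1 + 10^+1.38 + 10^-0.35)
   = 1 / (1 + 23.988 + 0.44668) = 1/25.435 = 0.03932
[CO2*] = α₀ × DIC = 0.03932 × 0.956 = 0.03759 mmol/kg
pCO2 = [CO2*]/KH = 3.759×10^-5 / 2.818×10^-2 = 1330 μatm

pCO2 = 1330 μatm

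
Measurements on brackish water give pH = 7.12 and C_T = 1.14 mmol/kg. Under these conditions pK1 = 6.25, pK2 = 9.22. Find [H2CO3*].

α₀ = 1 / (1 + K1/[H⁺] + K1K2/[H⁺]²) = 1 / (1 + 10^+0.87 + 10^-1.23)
   = 1 / (1 + 7.4131 + 0.058884) = 1/8.4720 = 0.1180
[CO2*] = α₀ × DIC = 0.1180 × 1.14 = 0.135 mmol/kg

[CO2*] = 0.135 mmol/kg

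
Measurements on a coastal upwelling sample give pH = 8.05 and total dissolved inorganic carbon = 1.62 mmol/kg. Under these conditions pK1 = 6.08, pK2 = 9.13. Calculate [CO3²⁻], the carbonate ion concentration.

α₂ = 1 / (1 + [H⁺]/K2 + [H⁺]²/(K1K2)) = 1 / (1 + 10^+1.08 + 10^-0.89)
   = 1 / (1 + 12.023 + 0.12882) = 1/13.151 = 0.07604
[CO3²⁻] = α₂ × DIC = 0.07604 × 1.62 = 0.123 mmol/kg

[CO3²⁻] = 0.123 mmol/kg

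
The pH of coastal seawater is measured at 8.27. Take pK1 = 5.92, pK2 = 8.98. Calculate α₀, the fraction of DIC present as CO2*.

α₀ = 1 / (1 + K1/[H⁺] + K1K2/[H⁺]²) = 1 / (1 + 10^+2.35 + 10^+1.64)
   = 1 / (1 + 223.87 + 43.652) = 1/268.52 = 0.003724

α₀ = 0.00372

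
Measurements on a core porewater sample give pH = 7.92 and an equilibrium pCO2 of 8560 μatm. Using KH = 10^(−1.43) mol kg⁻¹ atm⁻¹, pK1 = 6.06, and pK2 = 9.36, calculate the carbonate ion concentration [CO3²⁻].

[CO3²⁻] = 0.837 mmol/kg

[CO2*] = KH · pCO2 = 10^(−1.43) × 8560×10^-6 = 3.180×10^-4 mol/kg
α₀ = 1/(1 + K1/[H⁺] + K1K2/[H⁺]²) = 1/(1 + 10^+1.86 + 10^+0.42) = 0.01315
DIC = [CO2*]/α₀ = 3.180×10^-4 / 0.01315 = 24.19 mmol/kg
[CO3²⁻] = α₂·DIC; α₂ = 0.03458, so [CO3²⁻] = 0.03458 × 24.19 = 0.837 mmol/kg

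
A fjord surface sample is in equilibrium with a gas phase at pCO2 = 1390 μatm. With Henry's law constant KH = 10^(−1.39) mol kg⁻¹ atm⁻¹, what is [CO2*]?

KH = 10^(−1.39) = 4.074×10^-2 mol kg⁻¹ atm⁻¹
[CO2*] = KH · pCO2 = 4.074×10^-2 × 1390×10^-6 atm = 5.66×10^-5 mol/kg

[CO2*] = 56.6 μmol/kg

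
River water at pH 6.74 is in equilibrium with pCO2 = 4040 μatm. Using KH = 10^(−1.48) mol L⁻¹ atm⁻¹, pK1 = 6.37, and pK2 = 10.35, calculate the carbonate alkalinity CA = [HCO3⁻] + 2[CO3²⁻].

CA = 0.314 mmol/L

[CO2*] = KH · pCO2 = 10^(−1.48) × 4040×10^-6 = 1.338×10^-4 mol/L
α₀ = 1/(1 + K1/[H⁺] + K1K2/[H⁺]²) = 1/(1 + 10^+0.37 + 10^-3.24) = 0.2990
DIC = [CO2*]/α₀ = 1.338×10^-4 / 0.2990 = 0.4475 mmol/L
CA = (α₁ + 2α₂)·DIC = (0.7009 + 2×0.0001720) × 0.4475 = 0.314 mmol/L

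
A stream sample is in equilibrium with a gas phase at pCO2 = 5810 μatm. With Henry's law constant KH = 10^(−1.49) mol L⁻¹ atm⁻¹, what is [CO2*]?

KH = 10^(−1.49) = 3.236×10^-2 mol L⁻¹ atm⁻¹
[CO2*] = KH · pCO2 = 3.236×10^-2 × 5810×10^-6 atm = 1.88×10^-4 mol/L

[CO2*] = 188 μmol/L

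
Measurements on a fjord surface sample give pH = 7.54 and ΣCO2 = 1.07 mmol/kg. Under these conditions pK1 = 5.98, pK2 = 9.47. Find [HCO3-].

α₁ = 1 / (1 + [H⁺]/K1 + K2/[H⁺]) = 1 / (1 + 10^-1.56 + 10^-1.93)
   = 1 / (1 + 0.027542 + 0.011749) = 1/1.0393 = 0.9622
[HCO3⁻] = α₁ × DIC = 0.9622 × 1.07 = 1.03 mmol/kg

[HCO3⁻] = 1.03 mmol/kg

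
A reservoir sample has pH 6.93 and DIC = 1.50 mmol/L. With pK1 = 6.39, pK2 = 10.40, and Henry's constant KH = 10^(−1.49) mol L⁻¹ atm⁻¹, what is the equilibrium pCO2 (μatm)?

pCO2 = 1.04×10^4 μatm

α₀ = 1 / (1 + K1/[H⁺] + K1K2/[H⁺]²) = 1 / (1 + 10^+0.54 + 10^-2.93)
   = 1 / (1 + 3.4674 + 0.0011749) = 1/4.4685 = 0.2238
[CO2*] = α₀ × DIC = 0.2238 × 1.50 = 0.3357 mmol/L
pCO2 = [CO2*]/KH = 3.357×10^-4 / 3.236×10^-2 = 1.04×10^4 μatm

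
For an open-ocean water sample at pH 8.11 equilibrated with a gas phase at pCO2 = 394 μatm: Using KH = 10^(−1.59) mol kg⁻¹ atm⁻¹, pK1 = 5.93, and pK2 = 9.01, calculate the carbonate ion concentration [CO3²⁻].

[CO2*] = KH · pCO2 = 10^(−1.59) × 394×10^-6 = 1.013×10^-5 mol/kg
α₀ = 1/(1 + K1/[H⁺] + K1K2/[H⁺]²) = 1/(1 + 10^+2.18 + 10^+1.28) = 0.005834
DIC = [CO2*]/α₀ = 1.013×10^-5 / 0.005834 = 1.736 mmol/kg
[CO3²⁻] = α₂·DIC; α₂ = 0.1112, so [CO3²⁻] = 0.1112 × 1.736 = 0.193 mmol/kg

[CO3²⁻] = 0.193 mmol/kg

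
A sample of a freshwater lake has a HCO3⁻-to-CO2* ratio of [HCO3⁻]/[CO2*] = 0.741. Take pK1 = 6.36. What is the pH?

From K1 = [H⁺][HCO3⁻]/[CO2*]:  pH = pK1 + log₁₀([HCO3⁻]/[CO2*])
log₁₀(0.741) = -0.130
pH = 6.36 + (-0.130) = 6.23

pH = 6.23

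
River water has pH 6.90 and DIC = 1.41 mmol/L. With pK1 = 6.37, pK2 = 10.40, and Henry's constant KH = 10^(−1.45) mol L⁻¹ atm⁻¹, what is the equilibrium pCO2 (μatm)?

pCO2 = 9050 μatm

α₀ = 1 / (1 + K1/[H⁺] + K1K2/[H⁺]²) = 1 / (1 + 10^+0.53 + 10^-2.97)
   = 1 / (1 + 3.3884 + 0.0010715) = 1/4.3895 = 0.2278
[CO2*] = α₀ × DIC = 0.2278 × 1.41 = 0.3212 mmol/L
pCO2 = [CO2*]/KH = 3.212×10^-4 / 3.548×10^-2 = 9050 μatm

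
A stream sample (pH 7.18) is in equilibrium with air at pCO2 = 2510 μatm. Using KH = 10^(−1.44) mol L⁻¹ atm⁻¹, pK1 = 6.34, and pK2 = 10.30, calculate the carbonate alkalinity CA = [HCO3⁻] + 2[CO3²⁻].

[CO2*] = KH · pCO2 = 10^(−1.44) × 2510×10^-6 = 9.113×10^-5 mol/L
α₀ = 1/(1 + K1/[H⁺] + K1K2/[H⁺]²) = 1/(1 + 10^+0.84 + 10^-2.28) = 0.1262
DIC = [CO2*]/α₀ = 9.113×10^-5 / 0.1262 = 0.7221 mmol/L
CA = (α₁ + 2α₂)·DIC = (0.8731 + 2×0.0006623) × 0.7221 = 0.631 mmol/L

CA = 0.631 mmol/L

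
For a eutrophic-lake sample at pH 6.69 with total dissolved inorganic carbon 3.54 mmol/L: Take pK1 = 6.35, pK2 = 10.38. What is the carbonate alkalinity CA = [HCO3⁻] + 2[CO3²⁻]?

CA = [HCO3⁻] + 2[CO3²⁻] = (α₁ + 2α₂)·DIC
At pH 6.69: [H⁺]/K1 = 10^-0.34 = 0.45709, K2/[H⁺] = 10^-3.69 = 0.00020417
α₁ = 1/(1 + 0.45709 + 0.00020417) = 1/1.4573 = 0.6862; α₂ = α₁·K2/[H⁺] = 0.0001401
α₁ + 2α₂ = 0.6865
CA = 0.6865 × 3.54 = 2.43 mmol/L

CA = 2.43 mmol/L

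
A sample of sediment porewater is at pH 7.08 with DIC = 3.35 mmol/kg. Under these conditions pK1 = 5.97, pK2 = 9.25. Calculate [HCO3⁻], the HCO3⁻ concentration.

α₁ = 1 / (1 + [H⁺]/K1 + K2/[H⁺]) = 1 / (1 + 10^-1.11 + 10^-2.17)
   = 1 / (1 + 0.077625 + 0.0067608) = 1/1.0844 = 0.9222
[HCO3⁻] = α₁ × DIC = 0.9222 × 3.35 = 3.09 mmol/kg

[HCO3⁻] = 3.09 mmol/kg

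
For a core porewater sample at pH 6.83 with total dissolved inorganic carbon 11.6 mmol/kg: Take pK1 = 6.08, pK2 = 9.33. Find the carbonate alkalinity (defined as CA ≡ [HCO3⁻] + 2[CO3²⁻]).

CA = [HCO3⁻] + 2[CO3²⁻] = (α₁ + 2α₂)·DIC
At pH 6.83: [H⁺]/K1 = 10^-0.75 = 0.17783, K2/[H⁺] = 10^-2.50 = 0.0031623
α₁ = 1/(1 + 0.17783 + 0.0031623) = 1/1.1810 = 0.8467; α₂ = α₁·K2/[H⁺] = 0.002678
α₁ + 2α₂ = 0.8521
CA = 0.8521 × 11.6 = 9.88 mmol/kg

CA = 9.88 mmol/kg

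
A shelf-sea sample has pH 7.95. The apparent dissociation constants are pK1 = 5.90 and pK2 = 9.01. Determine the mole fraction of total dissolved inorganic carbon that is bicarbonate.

α₁ = 1 / (1 + [H⁺]/K1 + K2/[H⁺]) = 1 / (1 + 10^-2.05 + 10^-1.06)
   = 1 / (1 + 0.0089125 + 0.087096) = 1/1.0960 = 0.9124

α₁ = 0.912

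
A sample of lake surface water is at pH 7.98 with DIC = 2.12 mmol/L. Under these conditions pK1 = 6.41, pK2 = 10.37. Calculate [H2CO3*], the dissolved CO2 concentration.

[CO2*] = 0.0553 mmol/L

α₀ = 1 / (1 + K1/[H⁺] + K1K2/[H⁺]²) = 1 / (1 + 10^+1.57 + 10^-0.82)
   = 1 / (1 + 37.154 + 0.15136) = 1/38.305 = 0.02611
[CO2*] = α₀ × DIC = 0.02611 × 2.12 = 0.0553 mmol/L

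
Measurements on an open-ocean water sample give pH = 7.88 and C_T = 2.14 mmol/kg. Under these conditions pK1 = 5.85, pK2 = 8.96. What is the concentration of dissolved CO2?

[CO2*] = 18.3 μmol/kg

α₀ = 1 / (1 + K1/[H⁺] + K1K2/[H⁺]²) = 1 / (1 + 10^+2.03 + 10^+0.95)
   = 1 / (1 + 107.15 + 8.9125) = 1/117.06 = 0.008542
[CO2*] = α₀ × DIC = 0.008542 × 2.14 = 0.0183 mmol/kg = 18.3 μmol/kg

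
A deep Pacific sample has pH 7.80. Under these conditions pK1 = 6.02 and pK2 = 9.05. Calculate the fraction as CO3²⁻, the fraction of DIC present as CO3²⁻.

α₂ = 0.0524

α₂ = 1 / (1 + [H⁺]/K2 + [H⁺]²/(K1K2)) = 1 / (1 + 10^+1.25 + 10^-0.53)
   = 1 / (1 + 17.783 + 0.29512) = 1/19.078 = 0.05242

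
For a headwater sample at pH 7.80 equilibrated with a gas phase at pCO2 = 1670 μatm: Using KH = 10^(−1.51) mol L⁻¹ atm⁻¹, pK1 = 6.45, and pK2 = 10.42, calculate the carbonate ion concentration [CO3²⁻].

[CO2*] = KH · pCO2 = 10^(−1.51) × 1670×10^-6 = 5.161×10^-5 mol/L
α₀ = 1/(1 + K1/[H⁺] + K1K2/[H⁺]²) = 1/(1 + 10^+1.35 + 10^-1.27) = 0.04266
DIC = [CO2*]/α₀ = 5.161×10^-5 / 0.04266 = 1.210 mmol/L
[CO3²⁻] = α₂·DIC; α₂ = 0.002291, so [CO3²⁻] = 0.002291 × 1.210 = 0.00277 mmol/L = 2.77 μmol/L

[CO3²⁻] = 2.77 μmol/L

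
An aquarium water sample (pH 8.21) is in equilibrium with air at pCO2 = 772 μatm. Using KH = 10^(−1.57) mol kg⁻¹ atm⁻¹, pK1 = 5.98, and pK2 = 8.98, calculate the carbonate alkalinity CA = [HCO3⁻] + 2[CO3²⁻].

CA = 4.73 mmol/kg

[CO2*] = KH · pCO2 = 10^(−1.57) × 772×10^-6 = 2.078×10^-5 mol/kg
α₀ = 1/(1 + K1/[H⁺] + K1K2/[H⁺]²) = 1/(1 + 10^+2.23 + 10^+1.46) = 0.005008
DIC = [CO2*]/α₀ = 2.078×10^-5 / 0.005008 = 4.149 mmol/kg
CA = (α₁ + 2α₂)·DIC = (0.8505 + 2×0.1444) × 4.149 = 4.73 mmol/kg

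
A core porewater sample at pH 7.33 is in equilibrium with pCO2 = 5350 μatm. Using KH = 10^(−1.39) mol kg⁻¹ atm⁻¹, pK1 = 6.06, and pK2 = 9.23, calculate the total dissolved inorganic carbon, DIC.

DIC = 4.33 mmol/kg

[CO2*] = KH · pCO2 = 10^(−1.39) × 5350×10^-6 = 2.179×10^-4 mol/kg
α₀ = 1/(1 + K1/[H⁺] + K1K2/[H⁺]²) = 1/(1 + 10^+1.27 + 10^-0.63) = 0.05036
DIC = [CO2*]/α₀ = 2.179×10^-4 / 0.05036 = 4.33 mmol/kg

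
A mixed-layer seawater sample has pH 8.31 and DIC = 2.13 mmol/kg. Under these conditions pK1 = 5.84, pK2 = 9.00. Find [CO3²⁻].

[CO3²⁻] = 0.360 mmol/kg

α₂ = 1 / (1 + [H⁺]/K2 + [H⁺]²/(K1K2)) = 1 / (1 + 10^+0.69 + 10^-1.78)
   = 1 / (1 + 4.8978 + 0.016596) = 1/5.9144 = 0.1691
[CO3²⁻] = α₂ × DIC = 0.1691 × 2.13 = 0.360 mmol/kg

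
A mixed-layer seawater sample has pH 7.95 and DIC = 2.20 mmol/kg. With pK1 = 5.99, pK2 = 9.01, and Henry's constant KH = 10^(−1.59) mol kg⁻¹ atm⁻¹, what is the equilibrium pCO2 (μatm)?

pCO2 = 855 μatm

α₀ = 1 / (1 + K1/[H⁺] + K1K2/[H⁺]²) = 1 / (1 + 10^+1.96 + 10^+0.90)
   = 1 / (1 + 91.201 + 7.9433) = 1/100.14 = 0.009986
[CO2*] = α₀ × DIC = 0.009986 × 2.20 = 0.02197 mmol/kg
pCO2 = [CO2*]/KH = 2.197×10^-5 / 2.570×10^-2 = 855 μatm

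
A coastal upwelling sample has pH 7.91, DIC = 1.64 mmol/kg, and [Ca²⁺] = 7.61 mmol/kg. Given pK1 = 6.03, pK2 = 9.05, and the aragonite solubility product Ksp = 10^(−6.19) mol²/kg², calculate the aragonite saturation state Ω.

Ω = 1.29

α₂ = 1 / (1 + [H⁺]/K2 + [H⁺]²/(K1K2)) = 1 / (1 + 10^+1.14 + 10^-0.74)
   = 1 / (1 + 13.804 + 0.18197) = 1/14.986 = 0.06673
[CO3²⁻] = α₂ × DIC = 0.06673 × 1.64 = 0.1094 mmol/kg
Ksp = 10^(−6.19) = 6.457×10^-7
Ω = [Ca²⁺][CO3²⁻]/Ksp = (7.61×10^-3)(1.094×10^-4) / 6.457×10^-7 = 1.29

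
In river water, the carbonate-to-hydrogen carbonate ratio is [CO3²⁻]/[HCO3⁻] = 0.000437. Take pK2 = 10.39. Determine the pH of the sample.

pH = 7.03

From K2 = [H⁺][CO3²⁻]/[HCO3⁻]:  pH = pK2 + log₁₀([CO3²⁻]/[HCO3⁻])
log₁₀(0.000437) = -3.360
pH = 10.39 + (-3.360) = 7.03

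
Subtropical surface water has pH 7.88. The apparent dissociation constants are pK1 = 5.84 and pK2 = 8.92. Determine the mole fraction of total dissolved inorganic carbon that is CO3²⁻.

α₂ = 1 / (1 + [H⁺]/K2 + [H⁺]²/(K1K2)) = 1 / (1 + 10^+1.04 + 10^-1.00)
   = 1 / (1 + 10.965 + 0.10000) = 1/12.065 = 0.08289

α₂ = 0.0829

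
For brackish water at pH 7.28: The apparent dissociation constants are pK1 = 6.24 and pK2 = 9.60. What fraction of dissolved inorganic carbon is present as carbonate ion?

α₂ = 0.00437

α₂ = 1 / (1 + [H⁺]/K2 + [H⁺]²/(K1K2)) = 1 / (1 + 10^+2.32 + 10^+1.28)
   = 1 / (1 + 208.93 + 19.055) = 1/228.98 = 0.004367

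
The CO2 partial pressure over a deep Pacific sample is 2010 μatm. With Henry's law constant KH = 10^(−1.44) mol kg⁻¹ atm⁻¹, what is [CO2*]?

KH = 10^(−1.44) = 3.631×10^-2 mol kg⁻¹ atm⁻¹
[CO2*] = KH · pCO2 = 3.631×10^-2 × 2010×10^-6 atm = 7.30×10^-5 mol/kg

[CO2*] = 73.0 μmol/kg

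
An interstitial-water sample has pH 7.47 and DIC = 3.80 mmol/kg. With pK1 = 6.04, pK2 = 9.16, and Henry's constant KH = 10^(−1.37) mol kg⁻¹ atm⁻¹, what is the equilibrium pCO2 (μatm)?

pCO2 = 3130 μatm

α₀ = 1 / (1 + K1/[H⁺] + K1K2/[H⁺]²) = 1 / (1 + 10^+1.43 + 10^-0.26)
   = 1 / (1 + 26.915 + 0.54954) = 1/28.465 = 0.03513
[CO2*] = α₀ × DIC = 0.03513 × 3.80 = 0.1335 mmol/kg
pCO2 = [CO2*]/KH = 1.335×10^-4 / 4.266×10^-2 = 3130 μatm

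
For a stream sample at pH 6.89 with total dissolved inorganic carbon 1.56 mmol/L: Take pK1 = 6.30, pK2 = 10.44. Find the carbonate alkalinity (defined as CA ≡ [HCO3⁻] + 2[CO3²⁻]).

CA = 1.24 mmol/L

CA = [HCO3⁻] + 2[CO3²⁻] = (α₁ + 2α₂)·DIC
At pH 6.89: [H⁺]/K1 = 10^-0.59 = 0.25704, K2/[H⁺] = 10^-3.55 = 0.00028184
α₁ = 1/(1 + 0.25704 + 0.00028184) = 1/1.2573 = 0.7953; α₂ = α₁·K2/[H⁺] = 0.0002242
α₁ + 2α₂ = 0.7958
CA = 0.7958 × 1.56 = 1.24 mmol/L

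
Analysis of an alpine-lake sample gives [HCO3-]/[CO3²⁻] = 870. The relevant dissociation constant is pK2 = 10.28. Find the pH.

pH = 7.34

From K2 = [H⁺][CO3²⁻]/[HCO3-]:  pH = pK2 − log₁₀([HCO3-]/[CO3²⁻])
log₁₀(870) = +2.940
pH = 10.28 − (+2.940) = 7.34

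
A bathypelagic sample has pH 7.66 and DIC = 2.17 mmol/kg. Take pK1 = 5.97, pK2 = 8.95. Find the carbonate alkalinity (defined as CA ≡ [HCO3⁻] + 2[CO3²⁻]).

CA = 2.23 mmol/kg

CA = [HCO3⁻] + 2[CO3²⁻] = (α₁ + 2α₂)·DIC
At pH 7.66: [H⁺]/K1 = 10^-1.69 = 0.020417, K2/[H⁺] = 10^-1.29 = 0.051286
α₁ = 1/(1 + 0.020417 + 0.051286) = 1/1.0717 = 0.9331; α₂ = α₁·K2/[H⁺] = 0.04785
α₁ + 2α₂ = 1.0288
CA = 1.0288 × 2.17 = 2.23 mmol/kg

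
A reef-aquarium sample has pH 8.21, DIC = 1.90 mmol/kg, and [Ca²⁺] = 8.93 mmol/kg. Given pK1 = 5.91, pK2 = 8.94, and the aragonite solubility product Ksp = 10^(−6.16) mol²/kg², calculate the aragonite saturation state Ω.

α₂ = 1 / (1 + [H⁺]/K2 + [H⁺]²/(K1K2)) = 1 / (1 + 10^+0.73 + 10^-1.57)
   = 1 / (1 + 5.3703 + 0.026915) = 1/6.3972 = 0.1563
[CO3²⁻] = α₂ × DIC = 0.1563 × 1.90 = 0.2970 mmol/kg
Ksp = 10^(−6.16) = 6.918×10^-7
Ω = [Ca²⁺][CO3²⁻]/Ksp = (8.93×10^-3)(2.970×10^-4) / 6.918×10^-7 = 3.83

Ω = 3.83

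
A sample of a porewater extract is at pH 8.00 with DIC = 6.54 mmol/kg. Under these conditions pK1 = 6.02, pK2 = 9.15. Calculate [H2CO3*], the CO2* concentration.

[CO2*] = 0.0633 mmol/kg

α₀ = 1 / (1 + K1/[H⁺] + K1K2/[H⁺]²) = 1 / (1 + 10^+1.98 + 10^+0.83)
   = 1 / (1 + 95.499 + 6.7608) = 1/103.26 = 0.009684
[CO2*] = α₀ × DIC = 0.009684 × 6.54 = 0.0633 mmol/kg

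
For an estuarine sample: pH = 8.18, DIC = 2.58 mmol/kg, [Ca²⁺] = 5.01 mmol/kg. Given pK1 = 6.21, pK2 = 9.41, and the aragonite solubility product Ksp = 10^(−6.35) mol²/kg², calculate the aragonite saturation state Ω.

α₂ = 1 / (1 + [H⁺]/K2 + [H⁺]²/(K1K2)) = 1 / (1 + 10^+1.23 + 10^-0.74)
   = 1 / (1 + 16.982 + 0.18197) = 1/18.164 = 0.05505
[CO3²⁻] = α₂ × DIC = 0.05505 × 2.58 = 0.1420 mmol/kg
Ksp = 10^(−6.35) = 4.467×10^-7
Ω = [Ca²⁺][CO3²⁻]/Ksp = (5.01×10^-3)(1.420×10^-4) / 4.467×10^-7 = 1.59

Ω = 1.59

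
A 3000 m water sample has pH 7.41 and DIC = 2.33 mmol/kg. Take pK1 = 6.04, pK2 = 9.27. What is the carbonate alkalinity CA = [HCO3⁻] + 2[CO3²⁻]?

CA = 2.27 mmol/kg

CA = [HCO3⁻] + 2[CO3²⁻] = (α₁ + 2α₂)·DIC
At pH 7.41: [H⁺]/K1 = 10^-1.37 = 0.042658, K2/[H⁺] = 10^-1.86 = 0.013804
α₁ = 1/(1 + 0.042658 + 0.013804) = 1/1.0565 = 0.9466; α₂ = α₁·K2/[H⁺] = 0.01307
α₁ + 2α₂ = 0.9727
CA = 0.9727 × 2.33 = 2.27 mmol/kg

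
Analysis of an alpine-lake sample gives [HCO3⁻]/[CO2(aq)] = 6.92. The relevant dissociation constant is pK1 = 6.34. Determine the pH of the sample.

pH = 7.18

From K1 = [H⁺][HCO3⁻]/[CO2(aq)]:  pH = pK1 + log₁₀([HCO3⁻]/[CO2(aq)])
log₁₀(6.92) = +0.840
pH = 6.34 + (+0.840) = 7.18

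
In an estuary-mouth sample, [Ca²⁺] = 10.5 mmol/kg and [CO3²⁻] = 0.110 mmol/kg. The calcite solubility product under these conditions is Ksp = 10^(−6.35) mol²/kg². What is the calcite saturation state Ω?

Ksp = 10^(−6.35) = 4.467×10^-7
Ω = [Ca²⁺][CO3²⁻]/Ksp = (10.5×10^-3)(0.110×10^-3) / 4.467×10^-7 = 2.59

Ω = 2.59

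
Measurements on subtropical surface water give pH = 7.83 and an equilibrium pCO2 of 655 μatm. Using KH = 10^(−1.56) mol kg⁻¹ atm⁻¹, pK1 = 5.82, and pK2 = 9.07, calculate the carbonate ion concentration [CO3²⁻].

[CO2*] = KH · pCO2 = 10^(−1.56) × 655×10^-6 = 1.804×10^-5 mol/kg
α₀ = 1/(1 + K1/[H⁺] + K1K2/[H⁺]²) = 1/(1 + 10^+2.01 + 10^+0.77) = 0.009156
DIC = [CO2*]/α₀ = 1.804×10^-5 / 0.009156 = 1.970 mmol/kg
[CO3²⁻] = α₂·DIC; α₂ = 0.05391, so [CO3²⁻] = 0.05391 × 1.970 = 0.106 mmol/kg

[CO3²⁻] = 0.106 mmol/kg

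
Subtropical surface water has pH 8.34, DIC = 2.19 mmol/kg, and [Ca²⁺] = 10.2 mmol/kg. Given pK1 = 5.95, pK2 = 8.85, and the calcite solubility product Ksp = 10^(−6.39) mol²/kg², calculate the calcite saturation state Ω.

α₂ = 1 / (1 + [H⁺]/K2 + [H⁺]²/(K1K2)) = 1 / (1 + 10^+0.51 + 10^-1.88)
   = 1 / (1 + 3.2359 + 0.013183) = 1/4.2491 = 0.2353
[CO3²⁻] = α₂ × DIC = 0.2353 × 2.19 = 0.5154 mmol/kg
Ksp = 10^(−6.39) = 4.074×10^-7
Ω = [Ca²⁺][CO3²⁻]/Ksp = (10.2×10^-3)(5.154×10^-4) / 4.074×10^-7 = 12.9

Ω = 12.9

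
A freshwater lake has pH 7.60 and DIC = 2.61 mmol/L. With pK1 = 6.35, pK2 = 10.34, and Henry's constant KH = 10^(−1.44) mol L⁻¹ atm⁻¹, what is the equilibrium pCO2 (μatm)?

pCO2 = 3820 μatm

α₀ = 1 / (1 + K1/[H⁺] + K1K2/[H⁺]²) = 1 / (1 + 10^+1.25 + 10^-1.49)
   = 1 / (1 + 17.783 + 0.032359) = 1/18.815 = 0.05315
[CO2*] = α₀ × DIC = 0.05315 × 2.61 = 0.1387 mmol/L
pCO2 = [CO2*]/KH = 1.387×10^-4 / 3.631×10^-2 = 3820 μatm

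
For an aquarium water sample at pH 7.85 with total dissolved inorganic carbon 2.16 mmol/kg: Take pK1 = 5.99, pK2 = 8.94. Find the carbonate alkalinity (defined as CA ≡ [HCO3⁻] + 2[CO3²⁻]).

CA = 2.29 mmol/kg

CA = [HCO3⁻] + 2[CO3²⁻] = (α₁ + 2α₂)·DIC
At pH 7.85: [H⁺]/K1 = 10^-1.86 = 0.013804, K2/[H⁺] = 10^-1.09 = 0.081283
α₁ = 1/(1 + 0.013804 + 0.081283) = 1/1.0951 = 0.9132; α₂ = α₁·K2/[H⁺] = 0.07423
α₁ + 2α₂ = 1.0616
CA = 1.0616 × 2.16 = 2.29 mmol/kg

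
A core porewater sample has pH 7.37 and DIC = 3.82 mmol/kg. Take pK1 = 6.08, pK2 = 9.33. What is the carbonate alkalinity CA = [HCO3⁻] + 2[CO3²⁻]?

CA = 3.67 mmol/kg

CA = [HCO3⁻] + 2[CO3²⁻] = (α₁ + 2α₂)·DIC
At pH 7.37: [H⁺]/K1 = 10^-1.29 = 0.051286, K2/[H⁺] = 10^-1.96 = 0.010965
α₁ = 1/(1 + 0.051286 + 0.010965) = 1/1.0623 = 0.9414; α₂ = α₁·K2/[H⁺] = 0.01032
α₁ + 2α₂ = 0.9620
CA = 0.9620 × 3.82 = 3.67 mmol/kg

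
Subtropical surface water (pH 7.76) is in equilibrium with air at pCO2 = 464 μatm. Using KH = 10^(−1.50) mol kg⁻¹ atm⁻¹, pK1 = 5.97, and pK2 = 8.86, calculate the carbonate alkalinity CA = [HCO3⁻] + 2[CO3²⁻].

[CO2*] = KH · pCO2 = 10^(−1.50) × 464×10^-6 = 1.467×10^-5 mol/kg
α₀ = 1/(1 + K1/[H⁺] + K1K2/[H⁺]²) = 1/(1 + 10^+1.79 + 10^+0.69) = 0.01480
DIC = [CO2*]/α₀ = 1.467×10^-5 / 0.01480 = 0.9913 mmol/kg
CA = (α₁ + 2α₂)·DIC = (0.9127 + 2×0.07250) × 0.9913 = 1.05 mmol/kg

CA = 1.05 mmol/kg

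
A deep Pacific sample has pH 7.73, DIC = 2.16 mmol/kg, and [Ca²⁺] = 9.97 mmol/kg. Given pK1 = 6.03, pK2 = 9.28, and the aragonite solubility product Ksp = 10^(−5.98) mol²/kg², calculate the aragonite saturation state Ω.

Ω = 0.553

α₂ = 1 / (1 + [H⁺]/K2 + [H⁺]²/(K1K2)) = 1 / (1 + 10^+1.55 + 10^-0.15)
   = 1 / (1 + 35.481 + 0.70795) = 1/37.189 = 0.02689
[CO3²⁻] = α₂ × DIC = 0.02689 × 2.16 = 0.05808 mmol/kg
Ksp = 10^(−5.98) = 1.047×10^-6
Ω = [Ca²⁺][CO3²⁻]/Ksp = (9.97×10^-3)(5.808×10^-5) / 1.047×10^-6 = 0.553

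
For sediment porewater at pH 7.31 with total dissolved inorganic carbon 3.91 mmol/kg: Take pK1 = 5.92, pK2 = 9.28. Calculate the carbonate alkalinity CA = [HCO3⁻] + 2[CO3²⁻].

CA = 3.80 mmol/kg

CA = [HCO3⁻] + 2[CO3²⁻] = (α₁ + 2α₂)·DIC
At pH 7.31: [H⁺]/K1 = 10^-1.39 = 0.040738, K2/[H⁺] = 10^-1.97 = 0.010715
α₁ = 1/(1 + 0.040738 + 0.010715) = 1/1.0515 = 0.9511; α₂ = α₁·K2/[H⁺] = 0.01019
α₁ + 2α₂ = 0.9714
CA = 0.9714 × 3.91 = 3.80 mmol/kg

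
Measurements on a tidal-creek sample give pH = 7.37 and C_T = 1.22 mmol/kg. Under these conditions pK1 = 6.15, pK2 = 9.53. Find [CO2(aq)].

α₀ = 1 / (1 + K1/[H⁺] + K1K2/[H⁺]²) = 1 / (1 + 10^+1.22 + 10^-0.94)
   = 1 / (1 + 16.596 + 0.11482) = 1/17.711 = 0.05646
[CO2*] = α₀ × DIC = 0.05646 × 1.22 = 0.0689 mmol/kg

[CO2*] = 0.0689 mmol/kg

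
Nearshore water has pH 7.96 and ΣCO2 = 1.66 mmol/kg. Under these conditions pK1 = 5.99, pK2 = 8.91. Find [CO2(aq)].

α₀ = 1 / (1 + K1/[H⁺] + K1K2/[H⁺]²) = 1 / (1 + 10^+1.97 + 10^+1.02)
   = 1 / (1 + 93.325 + 10.471) = 1/104.80 = 0.009542
[CO2*] = α₀ × DIC = 0.009542 × 1.66 = 0.0158 mmol/kg = 15.8 μmol/kg

[CO2*] = 15.8 μmol/kg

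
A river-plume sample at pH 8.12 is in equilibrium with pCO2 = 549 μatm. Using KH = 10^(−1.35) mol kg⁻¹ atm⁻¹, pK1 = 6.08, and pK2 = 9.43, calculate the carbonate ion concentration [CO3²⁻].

[CO2*] = KH · pCO2 = 10^(−1.35) × 549×10^-6 = 2.452×10^-5 mol/kg
α₀ = 1/(1 + K1/[H⁺] + K1K2/[H⁺]²) = 1/(1 + 10^+2.04 + 10^+0.73) = 0.008619
DIC = [CO2*]/α₀ = 2.452×10^-5 / 0.008619 = 2.845 mmol/kg
[CO3²⁻] = α₂·DIC; α₂ = 0.04629, so [CO3²⁻] = 0.04629 × 2.845 = 0.132 mmol/kg

[CO3²⁻] = 0.132 mmol/kg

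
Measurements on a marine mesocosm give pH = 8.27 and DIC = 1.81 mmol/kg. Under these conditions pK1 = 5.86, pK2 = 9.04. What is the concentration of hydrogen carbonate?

[HCO3⁻] = 1.54 mmol/kg

α₁ = 1 / (1 + [H⁺]/K1 + K2/[H⁺]) = 1 / (1 + 10^-2.41 + 10^-0.77)
   = 1 / (1 + 0.0038905 + 0.16982) = 1/1.1737 = 0.8520
[HCO3⁻] = α₁ × DIC = 0.8520 × 1.81 = 1.54 mmol/kg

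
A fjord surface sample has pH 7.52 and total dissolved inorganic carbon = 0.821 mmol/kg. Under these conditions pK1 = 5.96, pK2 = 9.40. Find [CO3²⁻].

α₂ = 1 / (1 + [H⁺]/K2 + [H⁺]²/(K1K2)) = 1 / (1 + 10^+1.88 + 10^+0.32)
   = 1 / (1 + 75.858 + 2.0893) = 1/78.947 = 0.01267
[CO3²⁻] = α₂ × DIC = 0.01267 × 0.821 = 0.0104 mmol/kg = 10.4 μmol/kg

[CO3²⁻] = 10.4 μmol/kg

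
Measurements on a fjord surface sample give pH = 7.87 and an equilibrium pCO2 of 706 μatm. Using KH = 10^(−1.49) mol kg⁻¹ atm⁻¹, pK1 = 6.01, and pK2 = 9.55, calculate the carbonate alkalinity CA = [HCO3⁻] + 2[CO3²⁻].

[CO2*] = KH · pCO2 = 10^(−1.49) × 706×10^-6 = 2.285×10^-5 mol/kg
α₀ = 1/(1 + K1/[H⁺] + K1K2/[H⁺]²) = 1/(1 + 10^+1.86 + 10^+0.18) = 0.01334
DIC = [CO2*]/α₀ = 2.285×10^-5 / 0.01334 = 1.712 mmol/kg
CA = (α₁ + 2α₂)·DIC = (0.9665 + 2×0.02019) × 1.712 = 1.72 mmol/kg

CA = 1.72 mmol/kg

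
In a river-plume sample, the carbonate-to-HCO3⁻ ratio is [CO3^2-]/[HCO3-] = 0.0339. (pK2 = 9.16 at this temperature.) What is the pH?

pH = 7.69

From K2 = [H⁺][CO3^2-]/[HCO3-]:  pH = pK2 + log₁₀([CO3^2-]/[HCO3-])
log₁₀(0.0339) = -1.470
pH = 9.16 + (-1.470) = 7.69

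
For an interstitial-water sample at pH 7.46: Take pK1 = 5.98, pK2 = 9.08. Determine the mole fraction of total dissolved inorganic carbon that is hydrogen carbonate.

α₁ = 0.946

α₁ = 1 / (1 + [H⁺]/K1 + K2/[H⁺]) = 1 / (1 + 10^-1.48 + 10^-1.62)
   = 1 / (1 + 0.033113 + 0.023988) = 1/1.0571 = 0.9460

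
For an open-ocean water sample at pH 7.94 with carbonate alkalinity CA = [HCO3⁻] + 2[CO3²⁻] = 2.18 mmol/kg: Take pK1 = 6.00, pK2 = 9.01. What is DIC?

CA = [HCO3⁻] + 2[CO3²⁻] = (α₁ + 2α₂)·DIC
At pH 7.94: [H⁺]/K1 = 10^-1.94 = 0.011482, K2/[H⁺] = 10^-1.07 = 0.085114
α₁ = 1/(1 + 0.011482 + 0.085114) = 1/1.0966 = 0.9119; α₂ = α₁·K2/[H⁺] = 0.07762
α₁ + 2α₂ = 1.0671
DIC = CA / (α₁ + 2α₂) = 2.18 / 1.0671 = 2.04 mmol/kg

DIC = 2.04 mmol/kg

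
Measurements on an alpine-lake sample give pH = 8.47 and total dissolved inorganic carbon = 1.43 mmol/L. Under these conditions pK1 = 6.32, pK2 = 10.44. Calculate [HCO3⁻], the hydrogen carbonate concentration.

α₁ = 1 / (1 + [H⁺]/K1 + K2/[H⁺]) = 1 / (1 + 10^-2.15 + 10^-1.97)
   = 1 / (1 + 0.0070795 + 0.010715) = 1/1.0178 = 0.9825
[HCO3⁻] = α₁ × DIC = 0.9825 × 1.43 = 1.40 mmol/L

[HCO3⁻] = 1.40 mmol/L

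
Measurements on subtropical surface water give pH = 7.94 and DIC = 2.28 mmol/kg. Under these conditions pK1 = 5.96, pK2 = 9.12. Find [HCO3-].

α₁ = 1 / (1 + [H⁺]/K1 + K2/[H⁺]) = 1 / (1 + 10^-1.98 + 10^-1.18)
   = 1 / (1 + 0.010471 + 0.066069) = 1/1.0765 = 0.9289
[HCO3⁻] = α₁ × DIC = 0.9289 × 2.28 = 2.12 mmol/kg

[HCO3⁻] = 2.12 mmol/kg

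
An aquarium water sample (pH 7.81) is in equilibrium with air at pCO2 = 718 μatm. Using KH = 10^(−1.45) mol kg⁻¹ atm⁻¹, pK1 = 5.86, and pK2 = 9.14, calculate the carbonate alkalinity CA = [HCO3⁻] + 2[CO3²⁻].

CA = 2.48 mmol/kg

[CO2*] = KH · pCO2 = 10^(−1.45) × 718×10^-6 = 2.548×10^-5 mol/kg
α₀ = 1/(1 + K1/[H⁺] + K1K2/[H⁺]²) = 1/(1 + 10^+1.95 + 10^+0.62) = 0.01061
DIC = [CO2*]/α₀ = 2.548×10^-5 / 0.01061 = 2.402 mmol/kg
CA = (α₁ + 2α₂)·DIC = (0.9452 + 2×0.04421) × 2.402 = 2.48 mmol/kg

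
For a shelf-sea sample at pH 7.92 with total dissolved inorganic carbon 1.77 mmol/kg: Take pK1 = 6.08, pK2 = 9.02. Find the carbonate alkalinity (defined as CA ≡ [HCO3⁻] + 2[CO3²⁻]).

CA = [HCO3⁻] + 2[CO3²⁻] = (α₁ + 2α₂)·DIC
At pH 7.92: [H⁺]/K1 = 10^-1.84 = 0.014454, K2/[H⁺] = 10^-1.10 = 0.079433
α₁ = 1/(1 + 0.014454 + 0.079433) = 1/1.0939 = 0.9142; α₂ = α₁·K2/[H⁺] = 0.07262
α₁ + 2α₂ = 1.0594
CA = 1.0594 × 1.77 = 1.88 mmol/kg

CA = 1.88 mmol/kg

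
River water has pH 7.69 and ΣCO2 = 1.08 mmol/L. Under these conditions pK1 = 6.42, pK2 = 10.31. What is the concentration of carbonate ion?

α₂ = 1 / (1 + [H⁺]/K2 + [H⁺]²/(K1K2)) = 1 / (1 + 10^+2.62 + 10^+1.35)
   = 1 / (1 + 416.87 + 22.387) = 1/440.26 = 0.002271
[CO3²⁻] = α₂ × DIC = 0.002271 × 1.08 = 0.00245 mmol/L = 2.45 μmol/L

[CO3²⁻] = 2.45 μmol/L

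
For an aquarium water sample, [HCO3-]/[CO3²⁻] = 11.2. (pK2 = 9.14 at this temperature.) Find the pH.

From K2 = [H⁺][CO3²⁻]/[HCO3-]:  pH = pK2 − log₁₀([HCO3-]/[CO3²⁻])
log₁₀(11.2) = +1.049
pH = 9.14 − (+1.049) = 8.09

pH = 8.09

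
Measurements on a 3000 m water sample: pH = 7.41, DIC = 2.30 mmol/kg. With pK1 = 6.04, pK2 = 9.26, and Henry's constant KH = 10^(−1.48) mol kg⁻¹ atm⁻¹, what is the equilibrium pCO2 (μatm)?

α₀ = 1 / (1 + K1/[H⁺] + K1K2/[H⁺]²) = 1 / (1 + 10^+1.37 + 10^-0.48)
   = 1 / (1 + 23.442 + 0.33113) = 1/24.773 = 0.04037
[CO2*] = α₀ × DIC = 0.04037 × 2.30 = 0.09284 mmol/kg
pCO2 = [CO2*]/KH = 9.284×10^-5 / 3.311×10^-2 = 2800 μatm

pCO2 = 2800 μatm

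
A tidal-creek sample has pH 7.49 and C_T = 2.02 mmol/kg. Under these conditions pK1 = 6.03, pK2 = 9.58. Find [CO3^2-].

α₂ = 1 / (1 + [H⁺]/K2 + [H⁺]²/(K1K2)) = 1 / (1 + 10^+2.09 + 10^+0.63)
   = 1 / (1 + 123.03 + 4.2658) = 1/128.29 = 0.007795
[CO3²⁻] = α₂ × DIC = 0.007795 × 2.02 = 0.0157 mmol/kg = 15.7 μmol/kg

[CO3²⁻] = 15.7 μmol/kg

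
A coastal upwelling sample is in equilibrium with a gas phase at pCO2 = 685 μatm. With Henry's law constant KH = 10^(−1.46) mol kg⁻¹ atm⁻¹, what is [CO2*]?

[CO2*] = 23.8 μmol/kg

KH = 10^(−1.46) = 3.467×10^-2 mol kg⁻¹ atm⁻¹
[CO2*] = KH · pCO2 = 3.467×10^-2 × 685×10^-6 atm = 2.38×10^-5 mol/kg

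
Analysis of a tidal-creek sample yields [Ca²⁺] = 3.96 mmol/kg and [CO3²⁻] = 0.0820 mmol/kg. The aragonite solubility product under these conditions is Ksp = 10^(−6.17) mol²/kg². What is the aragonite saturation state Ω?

Ksp = 10^(−6.17) = 6.761×10^-7
Ω = [Ca²⁺][CO3²⁻]/Ksp = (3.96×10^-3)(0.0820×10^-3) / 6.761×10^-7 = 0.480

Ω = 0.480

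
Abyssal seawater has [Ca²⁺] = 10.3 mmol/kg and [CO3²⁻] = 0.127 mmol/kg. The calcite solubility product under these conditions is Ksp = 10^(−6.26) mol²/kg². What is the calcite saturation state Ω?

Ω = 2.38

Ksp = 10^(−6.26) = 5.495×10^-7
Ω = [Ca²⁺][CO3²⁻]/Ksp = (10.3×10^-3)(0.127×10^-3) / 5.495×10^-7 = 2.38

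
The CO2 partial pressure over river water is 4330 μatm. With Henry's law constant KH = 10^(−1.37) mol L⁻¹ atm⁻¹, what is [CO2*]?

KH = 10^(−1.37) = 4.266×10^-2 mol L⁻¹ atm⁻¹
[CO2*] = KH · pCO2 = 4.266×10^-2 × 4330×10^-6 atm = 1.85×10^-4 mol/L

[CO2*] = 185 μmol/L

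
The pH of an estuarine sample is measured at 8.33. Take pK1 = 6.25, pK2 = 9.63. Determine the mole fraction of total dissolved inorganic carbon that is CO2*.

α₀ = 0.00786

α₀ = 1 / (1 + K1/[H⁺] + K1K2/[H⁺]²) = 1 / (1 + 10^+2.08 + 10^+0.78)
   = 1 / (1 + 120.23 + 6.0256) = 1/127.25 = 0.007858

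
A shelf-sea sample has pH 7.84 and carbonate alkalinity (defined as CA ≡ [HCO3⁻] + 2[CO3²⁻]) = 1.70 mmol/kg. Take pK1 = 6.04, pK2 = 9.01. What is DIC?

CA = [HCO3⁻] + 2[CO3²⁻] = (α₁ + 2α₂)·DIC
At pH 7.84: [H⁺]/K1 = 10^-1.80 = 0.015849, K2/[H⁺] = 10^-1.17 = 0.067608
α₁ = 1/(1 + 0.015849 + 0.067608) = 1/1.0835 = 0.9230; α₂ = α₁·K2/[H⁺] = 0.06240
α₁ + 2α₂ = 1.0478
DIC = CA / (α₁ + 2α₂) = 1.70 / 1.0478 = 1.62 mmol/kg

DIC = 1.62 mmol/kg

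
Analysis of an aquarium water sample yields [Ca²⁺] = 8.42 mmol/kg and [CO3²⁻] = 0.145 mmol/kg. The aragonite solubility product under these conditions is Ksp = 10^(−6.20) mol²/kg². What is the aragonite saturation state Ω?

Ω = 1.93

Ksp = 10^(−6.20) = 6.310×10^-7
Ω = [Ca²⁺][CO3²⁻]/Ksp = (8.42×10^-3)(0.145×10^-3) / 6.310×10^-7 = 1.93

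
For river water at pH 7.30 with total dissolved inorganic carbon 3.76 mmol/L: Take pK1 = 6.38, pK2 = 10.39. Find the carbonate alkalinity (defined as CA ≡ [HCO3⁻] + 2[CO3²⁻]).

CA = 3.36 mmol/L

CA = [HCO3⁻] + 2[CO3²⁻] = (α₁ + 2α₂)·DIC
At pH 7.30: [H⁺]/K1 = 10^-0.92 = 0.12023, K2/[H⁺] = 10^-3.09 = 0.00081283
α₁ = 1/(1 + 0.12023 + 0.00081283) = 1/1.1210 = 0.8920; α₂ = α₁·K2/[H⁺] = 0.0007251
α₁ + 2α₂ = 0.8935
CA = 0.8935 × 3.76 = 3.36 mmol/L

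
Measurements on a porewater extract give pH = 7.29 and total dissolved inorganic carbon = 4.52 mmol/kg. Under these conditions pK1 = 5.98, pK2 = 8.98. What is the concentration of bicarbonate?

[HCO3⁻] = 4.23 mmol/kg

α₁ = 1 / (1 + [H⁺]/K1 + K2/[H⁺]) = 1 / (1 + 10^-1.31 + 10^-1.69)
   = 1 / (1 + 0.048978 + 0.020417) = 1/1.0694 = 0.9351
[HCO3⁻] = α₁ × DIC = 0.9351 × 4.52 = 4.23 mmol/kg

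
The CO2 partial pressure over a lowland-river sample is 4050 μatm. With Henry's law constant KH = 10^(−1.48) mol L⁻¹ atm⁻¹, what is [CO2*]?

[CO2*] = 134 μmol/L

KH = 10^(−1.48) = 3.311×10^-2 mol L⁻¹ atm⁻¹
[CO2*] = KH · pCO2 = 3.311×10^-2 × 4050×10^-6 atm = 1.34×10^-4 mol/L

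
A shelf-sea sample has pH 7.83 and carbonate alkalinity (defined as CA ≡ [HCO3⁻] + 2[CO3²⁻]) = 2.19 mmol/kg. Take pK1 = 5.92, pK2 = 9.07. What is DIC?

DIC = 2.10 mmol/kg

CA = [HCO3⁻] + 2[CO3²⁻] = (α₁ + 2α₂)·DIC
At pH 7.83: [H⁺]/K1 = 10^-1.91 = 0.012303, K2/[H⁺] = 10^-1.24 = 0.057544
α₁ = 1/(1 + 0.012303 + 0.057544) = 1/1.0698 = 0.9347; α₂ = α₁·K2/[H⁺] = 0.05379
α₁ + 2α₂ = 1.0423
DIC = CA / (α₁ + 2α₂) = 2.19 / 1.0423 = 2.10 mmol/kg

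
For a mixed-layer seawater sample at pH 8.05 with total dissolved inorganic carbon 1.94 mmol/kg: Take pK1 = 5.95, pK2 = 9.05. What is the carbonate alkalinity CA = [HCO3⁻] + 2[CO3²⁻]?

CA = 2.10 mmol/kg

CA = [HCO3⁻] + 2[CO3²⁻] = (α₁ + 2α₂)·DIC
At pH 8.05: [H⁺]/K1 = 10^-2.10 = 0.0079433, K2/[H⁺] = 10^-1.00 = 0.10000
α₁ = 1/(1 + 0.0079433 + 0.10000) = 1/1.1079 = 0.9026; α₂ = α₁·K2/[H⁺] = 0.09026
α₁ + 2α₂ = 1.0831
CA = 1.0831 × 1.94 = 2.10 mmol/kg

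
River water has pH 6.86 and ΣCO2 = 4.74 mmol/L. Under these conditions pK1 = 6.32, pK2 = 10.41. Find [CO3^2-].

[CO3²⁻] = 1.04 μmol/L

α₂ = 1 / (1 + [H⁺]/K2 + [H⁺]²/(K1K2)) = 1 / (1 + 10^+3.55 + 10^+3.01)
   = 1 / (1 + 3548.1 + 1023.3) = 1/4572.4 = 0.0002187
[CO3²⁻] = α₂ × DIC = 0.0002187 × 4.74 = 0.00104 mmol/L = 1.04 μmol/L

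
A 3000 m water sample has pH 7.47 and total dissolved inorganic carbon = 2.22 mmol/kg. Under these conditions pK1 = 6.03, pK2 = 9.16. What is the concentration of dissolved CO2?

[CO2*] = 0.0763 mmol/kg

α₀ = 1 / (1 + K1/[H⁺] + K1K2/[H⁺]²) = 1 / (1 + 10^+1.44 + 10^-0.25)
   = 1 / (1 + 27.542 + 0.56234) = 1/29.105 = 0.03436
[CO2*] = α₀ × DIC = 0.03436 × 2.22 = 0.0763 mmol/kg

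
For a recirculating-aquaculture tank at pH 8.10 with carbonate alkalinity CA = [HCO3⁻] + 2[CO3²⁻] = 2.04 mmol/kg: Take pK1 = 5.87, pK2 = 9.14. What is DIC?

CA = [HCO3⁻] + 2[CO3²⁻] = (α₁ + 2α₂)·DIC
At pH 8.10: [H⁺]/K1 = 10^-2.23 = 0.0058884, K2/[H⁺] = 10^-1.04 = 0.091201
α₁ = 1/(1 + 0.0058884 + 0.091201) = 1/1.0971 = 0.9115; α₂ = α₁·K2/[H⁺] = 0.08313
α₁ + 2α₂ = 1.0778
DIC = CA / (α₁ + 2α₂) = 2.04 / 1.0778 = 1.89 mmol/kg

DIC = 1.89 mmol/kg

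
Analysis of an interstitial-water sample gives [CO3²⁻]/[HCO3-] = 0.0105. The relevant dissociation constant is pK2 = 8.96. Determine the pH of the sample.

From K2 = [H⁺][CO3²⁻]/[HCO3-]:  pH = pK2 + log₁₀([CO3²⁻]/[HCO3-])
log₁₀(0.0105) = -1.979
pH = 8.96 + (-1.979) = 6.98

pH = 6.98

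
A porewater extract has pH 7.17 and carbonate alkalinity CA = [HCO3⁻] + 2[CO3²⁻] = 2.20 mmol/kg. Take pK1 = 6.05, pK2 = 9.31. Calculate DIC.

CA = [HCO3⁻] + 2[CO3²⁻] = (α₁ + 2α₂)·DIC
At pH 7.17: [H⁺]/K1 = 10^-1.12 = 0.075858, K2/[H⁺] = 10^-2.14 = 0.0072444
α₁ = 1/(1 + 0.075858 + 0.0072444) = 1/1.0831 = 0.9233; α₂ = α₁·K2/[H⁺] = 0.006689
α₁ + 2α₂ = 0.9367
DIC = CA / (α₁ + 2α₂) = 2.20 / 0.9367 = 2.35 mmol/kg

DIC = 2.35 mmol/kg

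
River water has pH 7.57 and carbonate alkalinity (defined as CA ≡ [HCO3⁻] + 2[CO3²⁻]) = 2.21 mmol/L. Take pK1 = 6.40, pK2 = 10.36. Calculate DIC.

DIC = 2.36 mmol/L

CA = [HCO3⁻] + 2[CO3²⁻] = (α₁ + 2α₂)·DIC
At pH 7.57: [H⁺]/K1 = 10^-1.17 = 0.067608, K2/[H⁺] = 10^-2.79 = 0.0016218
α₁ = 1/(1 + 0.067608 + 0.0016218) = 1/1.0692 = 0.9353; α₂ = α₁·K2/[H⁺] = 0.001517
α₁ + 2α₂ = 0.9383
DIC = CA / (α₁ + 2α₂) = 2.21 / 0.9383 = 2.36 mmol/L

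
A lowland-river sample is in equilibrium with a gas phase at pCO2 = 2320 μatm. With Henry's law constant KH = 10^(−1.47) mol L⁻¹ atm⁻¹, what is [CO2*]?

[CO2*] = 78.6 μmol/L

KH = 10^(−1.47) = 3.388×10^-2 mol L⁻¹ atm⁻¹
[CO2*] = KH · pCO2 = 3.388×10^-2 × 2320×10^-6 atm = 7.86×10^-5 mol/L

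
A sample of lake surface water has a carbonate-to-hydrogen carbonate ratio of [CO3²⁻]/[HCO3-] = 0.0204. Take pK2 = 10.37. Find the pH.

From K2 = [H⁺][CO3²⁻]/[HCO3-]:  pH = pK2 + log₁₀([CO3²⁻]/[HCO3-])
log₁₀(0.0204) = -1.690
pH = 10.37 + (-1.690) = 8.68

pH = 8.68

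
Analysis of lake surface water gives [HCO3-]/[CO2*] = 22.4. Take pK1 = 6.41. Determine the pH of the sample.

From K1 = [H⁺][HCO3-]/[CO2*]:  pH = pK1 + log₁₀([HCO3-]/[CO2*])
log₁₀(22.4) = +1.350
pH = 6.41 + (+1.350) = 7.76

pH = 7.76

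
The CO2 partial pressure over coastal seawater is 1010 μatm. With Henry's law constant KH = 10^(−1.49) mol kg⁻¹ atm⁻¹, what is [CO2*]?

KH = 10^(−1.49) = 3.236×10^-2 mol kg⁻¹ atm⁻¹
[CO2*] = KH · pCO2 = 3.236×10^-2 × 1010×10^-6 atm = 3.27×10^-5 mol/kg

[CO2*] = 32.7 μmol/kg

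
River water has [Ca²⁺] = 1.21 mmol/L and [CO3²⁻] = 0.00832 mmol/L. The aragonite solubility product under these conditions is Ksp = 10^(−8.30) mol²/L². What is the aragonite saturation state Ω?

Ω = 2.01

Ksp = 10^(−8.30) = 5.012×10^-9
Ω = [Ca²⁺][CO3²⁻]/Ksp = (1.21×10^-3)(0.00832×10^-3) / 5.012×10^-9 = 2.01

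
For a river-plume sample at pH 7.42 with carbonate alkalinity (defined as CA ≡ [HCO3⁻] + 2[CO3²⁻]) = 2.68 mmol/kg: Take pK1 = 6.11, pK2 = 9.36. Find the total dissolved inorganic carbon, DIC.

CA = [HCO3⁻] + 2[CO3²⁻] = (α₁ + 2α₂)·DIC
At pH 7.42: [H⁺]/K1 = 10^-1.31 = 0.048978, K2/[H⁺] = 10^-1.94 = 0.011482
α₁ = 1/(1 + 0.048978 + 0.011482) = 1/1.0605 = 0.9430; α₂ = α₁·K2/[H⁺] = 0.01083
α₁ + 2α₂ = 0.9646
DIC = CA / (α₁ + 2α₂) = 2.68 / 0.9646 = 2.78 mmol/kg

DIC = 2.78 mmol/kg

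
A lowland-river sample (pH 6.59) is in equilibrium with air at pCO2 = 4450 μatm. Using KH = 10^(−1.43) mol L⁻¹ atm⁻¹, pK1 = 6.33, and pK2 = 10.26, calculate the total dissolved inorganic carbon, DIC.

[CO2*] = KH · pCO2 = 10^(−1.43) × 4450×10^-6 = 1.653×10^-4 mol/L
α₀ = 1/(1 + K1/[H⁺] + K1K2/[H⁺]²) = 1/(1 + 10^+0.26 + 10^-3.41) = 0.3546
DIC = [CO2*]/α₀ = 1.653×10^-4 / 0.3546 = 0.466 mmol/L

DIC = 0.466 mmol/L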